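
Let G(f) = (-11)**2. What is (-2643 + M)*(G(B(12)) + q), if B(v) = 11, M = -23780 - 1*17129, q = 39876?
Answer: -1741949344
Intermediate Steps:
M = -40909 (M = -23780 - 17129 = -40909)
G(f) = 121
(-2643 + M)*(G(B(12)) + q) = (-2643 - 40909)*(121 + 39876) = -43552*39997 = -1741949344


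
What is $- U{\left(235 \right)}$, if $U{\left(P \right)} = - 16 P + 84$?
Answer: $3676$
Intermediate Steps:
$U{\left(P \right)} = 84 - 16 P$
$- U{\left(235 \right)} = - (84 - 3760) = \left(-1\right) \left(-3676\right) = 3676$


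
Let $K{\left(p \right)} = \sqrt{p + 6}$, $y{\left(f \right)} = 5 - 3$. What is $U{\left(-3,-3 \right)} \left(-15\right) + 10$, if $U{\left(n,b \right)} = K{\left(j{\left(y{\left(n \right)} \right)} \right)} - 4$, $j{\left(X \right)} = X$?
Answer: $70 - 30 \sqrt{2} \approx 27.574$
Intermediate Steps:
$y{\left(f \right)} = 2$
$K{\left(p \right)} = \sqrt{6 + p}$
$U{\left(n,b \right)} = -4 + 2 \sqrt{2}$ ($U{\left(n,b \right)} = \sqrt{6 + 2} - 4 = \sqrt{8} - 4 = 2 \sqrt{2} - 4 = -4 + 2 \sqrt{2}$)
$U{\left(-3,-3 \right)} \left(-15\right) + 10 = \left(-4 + 2 \sqrt{2}\right) \left(-15\right) + 10 = \left(60 - 30 \sqrt{2}\right) + 10 = 70 - 30 \sqrt{2}$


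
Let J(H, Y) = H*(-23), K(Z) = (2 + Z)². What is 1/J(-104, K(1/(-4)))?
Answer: 1/2392 ≈ 0.00041806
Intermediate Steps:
J(H, Y) = -23*H
1/J(-104, K(1/(-4))) = 1/(-23*(-104)) = 1/2392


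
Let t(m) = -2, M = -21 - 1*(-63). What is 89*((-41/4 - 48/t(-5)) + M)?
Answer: 19847/4 ≈ 4961.8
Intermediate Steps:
M = 42 (M = -21 + 63 = 42)
89*((-41/4 - 48/t(-5)) + M) = 89*((-41/4 - 48/(-2)) + 42) = 89*((-41*¼ - 48*(-½)) + 42) = 89*((-41/4 + 24) + 42) = 89*(55/4 + 42) = 89*(223/4) = 19847/4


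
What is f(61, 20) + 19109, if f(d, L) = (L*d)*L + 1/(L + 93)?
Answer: 4916518/113 ≈ 43509.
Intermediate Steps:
f(d, L) = 1/(93 + L) + d*L**2 (f(d, L) = d*L**2 + 1/(93 + L) = 1/(93 + L) + d*L**2)
f(61, 20) + 19109 = (1 + 61*20**3 + 93*61*20**2)/(93 + 20) + 19109 = (1 + 61*8000 + 93*61*400)/113 + 19109 = (1 + 488000 + 2269200)/113 + 19109 = (1/113)*2757201 + 19109 = 2757201/113 + 19109 = 4916518/113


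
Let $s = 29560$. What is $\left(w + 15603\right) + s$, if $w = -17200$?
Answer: $27963$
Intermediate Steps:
$\left(w + 15603\right) + s = \left(-17200 + 15603\right) + 29560 = -1597 + 29560 = 27963$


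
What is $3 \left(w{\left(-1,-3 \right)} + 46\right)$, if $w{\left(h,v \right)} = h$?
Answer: $135$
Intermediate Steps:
$3 \left(w{\left(-1,-3 \right)} + 46\right) = 3 \left(-1 + 46\right) = 3 \cdot 45 = 135$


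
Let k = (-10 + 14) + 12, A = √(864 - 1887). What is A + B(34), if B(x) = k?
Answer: 16 + I*√1023 ≈ 16.0 + 31.984*I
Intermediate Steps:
A = I*√1023 (A = √(-1023) = I*√1023 ≈ 31.984*I)
k = 16 (k = 4 + 12 = 16)
B(x) = 16
A + B(34) = I*√1023 + 16 = 16 + I*√1023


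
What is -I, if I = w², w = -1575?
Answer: -2480625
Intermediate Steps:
I = 2480625 (I = (-1575)² = 2480625)
-I = -1*2480625 = -2480625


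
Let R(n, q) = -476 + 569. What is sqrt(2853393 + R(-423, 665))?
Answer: 3*sqrt(317054) ≈ 1689.2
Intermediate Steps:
R(n, q) = 93
sqrt(2853393 + R(-423, 665)) = sqrt(2853393 + 93) = sqrt(2853486) = 3*sqrt(317054)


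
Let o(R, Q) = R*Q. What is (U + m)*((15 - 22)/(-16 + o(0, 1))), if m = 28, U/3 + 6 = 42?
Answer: 119/2 ≈ 59.500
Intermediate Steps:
U = 108 (U = -18 + 3*42 = -18 + 126 = 108)
o(R, Q) = Q*R
(U + m)*((15 - 22)/(-16 + o(0, 1))) = (108 + 28)*((15 - 22)/(-16 + 1*0)) = 136*(-7/(-16 + 0)) = 136*(-7/(-16)) = 136*(-7*(-1/16)) = 136*(7/16) = 119/2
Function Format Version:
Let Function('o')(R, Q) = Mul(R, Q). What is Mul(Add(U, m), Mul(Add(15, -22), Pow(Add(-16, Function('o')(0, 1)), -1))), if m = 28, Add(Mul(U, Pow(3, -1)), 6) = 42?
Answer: Rational(119, 2) ≈ 59.500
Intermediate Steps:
U = 108 (U = Add(-18, Mul(3, 42)) = Add(-18, 126) = 108)
Function('o')(R, Q) = Mul(Q, R)
Mul(Add(U, m), Mul(Add(15, -22), Pow(Add(-16, Function('o')(0, 1)), -1))) = Mul(Add(108, 28), Mul(Add(15, -22), Pow(Add(-16, Mul(1, 0)), -1))) = Mul(136, Mul(-7, Pow(Add(-16, 0), -1))) = Mul(136, Mul(-7, Pow(-16, -1))) = Mul(136, Mul(-7, Rational(-1, 16))) = Mul(136, Rational(7, 16)) = Rational(119, 2)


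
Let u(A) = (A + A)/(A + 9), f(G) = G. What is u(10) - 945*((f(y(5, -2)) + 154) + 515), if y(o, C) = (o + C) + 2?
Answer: -12101650/19 ≈ -6.3693e+5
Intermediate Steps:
y(o, C) = 2 + C + o (y(o, C) = (C + o) + 2 = 2 + C + o)
u(A) = 2*A/(9 + A) (u(A) = (2*A)/(9 + A) = 2*A/(9 + A))
u(10) - 945*((f(y(5, -2)) + 154) + 515) = 2*10/(9 + 10) - 945*(((2 - 2 + 5) + 154) + 515) = 2*10/19 - 945*((5 + 154) + 515) = 2*10*(1/19) - 945*(159 + 515) = 20/19 - 945*674 = 20/19 - 636930 = -12101650/19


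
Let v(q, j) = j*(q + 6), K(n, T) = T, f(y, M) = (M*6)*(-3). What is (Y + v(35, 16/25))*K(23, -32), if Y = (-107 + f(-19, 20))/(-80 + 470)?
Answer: -781328/975 ≈ -801.36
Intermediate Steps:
f(y, M) = -18*M (f(y, M) = (6*M)*(-3) = -18*M)
v(q, j) = j*(6 + q)
Y = -467/390 (Y = (-107 - 18*20)/(-80 + 470) = (-107 - 360)/390 = -467*1/390 = -467/390 ≈ -1.1974)
(Y + v(35, 16/25))*K(23, -32) = (-467/390 + (16/25)*(6 + 35))*(-32) = (-467/390 + (16*(1/25))*41)*(-32) = (-467/390 + (16/25)*41)*(-32) = (-467/390 + 656/25)*(-32) = (48833/1950)*(-32) = -781328/975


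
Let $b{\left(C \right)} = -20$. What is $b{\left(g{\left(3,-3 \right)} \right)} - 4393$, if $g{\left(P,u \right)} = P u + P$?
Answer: $-4413$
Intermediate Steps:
$g{\left(P,u \right)} = P + P u$
$b{\left(g{\left(3,-3 \right)} \right)} - 4393 = -20 - 4393 = -4413$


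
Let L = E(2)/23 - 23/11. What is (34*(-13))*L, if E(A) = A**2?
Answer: 214370/253 ≈ 847.31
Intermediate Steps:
L = -485/253 (L = 2**2/23 - 23/11 = 4*(1/23) - 23*1/11 = 4/23 - 23/11 = -485/253 ≈ -1.9170)
(34*(-13))*L = (34*(-13))*(-485/253) = -442*(-485/253) = 214370/253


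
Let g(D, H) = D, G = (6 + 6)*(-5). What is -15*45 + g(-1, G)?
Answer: -676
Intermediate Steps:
G = -60 (G = 12*(-5) = -60)
-15*45 + g(-1, G) = -15*45 - 1 = -675 - 1 = -676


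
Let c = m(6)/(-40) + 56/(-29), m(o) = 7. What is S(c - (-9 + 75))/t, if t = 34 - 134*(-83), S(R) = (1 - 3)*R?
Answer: 79003/6470480 ≈ 0.012210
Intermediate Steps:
c = -2443/1160 (c = 7/(-40) + 56/(-29) = 7*(-1/40) + 56*(-1/29) = -7/40 - 56/29 = -2443/1160 ≈ -2.1060)
S(R) = -2*R
t = 11156 (t = 34 + 11122 = 11156)
S(c - (-9 + 75))/t = -2*(-2443/1160 - (-9 + 75))/11156 = -2*(-2443/1160 - 1*66)*(1/11156) = -2*(-2443/1160 - 66)*(1/11156) = -2*(-79003/1160)*(1/11156) = (79003/580)*(1/11156) = 79003/6470480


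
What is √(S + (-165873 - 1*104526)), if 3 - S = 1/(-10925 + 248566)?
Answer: 19*I*√42299555465597/237641 ≈ 520.0*I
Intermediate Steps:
S = 712922/237641 (S = 3 - 1/(-10925 + 248566) = 3 - 1/237641 = 712922/237641 ≈ 3.0000)
√(S + (-165873 - 1*104526)) = √(712922/237641 + (-165873 - 1*104526)) = √(712922/237641 + (-165873 - 104526)) = √(712922/237641 - 270399) = √(-64257175837/237641) = 19*I*√42299555465597/237641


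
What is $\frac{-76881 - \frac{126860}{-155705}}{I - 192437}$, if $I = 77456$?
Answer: $\frac{2394125849}{3580623321} \approx 0.66863$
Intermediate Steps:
$\frac{-76881 - \frac{126860}{-155705}}{I - 192437} = \frac{-76881 - \frac{126860}{-155705}}{77456 - 192437} = \frac{-76881 - - \frac{25372}{31141}}{-114981} = \left(-76881 + \frac{25372}{31141}\right) \left(- \frac{1}{114981}\right) = \left(- \frac{2394125849}{31141}\right) \left(- \frac{1}{114981}\right) = \frac{2394125849}{3580623321}$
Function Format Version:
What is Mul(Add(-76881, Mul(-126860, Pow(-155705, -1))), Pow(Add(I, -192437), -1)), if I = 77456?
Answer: Rational(2394125849, 3580623321) ≈ 0.66863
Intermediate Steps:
Mul(Add(-76881, Mul(-126860, Pow(-155705, -1))), Pow(Add(I, -192437), -1)) = Mul(Add(-76881, Mul(-126860, Pow(-155705, -1))), Pow(Add(77456, -192437), -1)) = Mul(Add(-76881, Mul(-126860, Rational(-1, 155705))), Pow(-114981, -1)) = Mul(Add(-76881, Rational(25372, 31141)), Rational(-1, 114981)) = Mul(Rational(-2394125849, 31141), Rational(-1, 114981)) = Rational(2394125849, 3580623321)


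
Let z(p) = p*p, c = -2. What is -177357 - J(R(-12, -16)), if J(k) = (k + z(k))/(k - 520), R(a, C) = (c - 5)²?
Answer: -83532697/471 ≈ -1.7735e+5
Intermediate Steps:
R(a, C) = 49 (R(a, C) = (-2 - 5)² = (-7)² = 49)
z(p) = p²
J(k) = (k + k²)/(-520 + k) (J(k) = (k + k²)/(k - 520) = (k + k²)/(-520 + k))
-177357 - J(R(-12, -16)) = -177357 - 49*(1 + 49)/(-520 + 49) = -177357 - 49*50/(-471) = -177357 - 49*(-1)*50/471 = -177357 - 1*(-2450/471) = -177357 + 2450/471 = -83532697/471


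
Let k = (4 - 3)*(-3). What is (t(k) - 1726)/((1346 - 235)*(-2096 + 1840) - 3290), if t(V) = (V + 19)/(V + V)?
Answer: 2593/431559 ≈ 0.0060084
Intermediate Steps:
k = -3 (k = 1*(-3) = -3)
t(V) = (19 + V)/(2*V) (t(V) = (19 + V)/((2*V)) = (19 + V)*(1/(2*V)) = (19 + V)/(2*V))
(t(k) - 1726)/((1346 - 235)*(-2096 + 1840) - 3290) = ((½)*(19 - 3)/(-3) - 1726)/((1346 - 235)*(-2096 + 1840) - 3290) = ((½)*(-⅓)*16 - 1726)/(1111*(-256) - 3290) = (-8/3 - 1726)/(-284416 - 3290) = -5186/3/(-287706) = -5186/3*(-1/287706) = 2593/431559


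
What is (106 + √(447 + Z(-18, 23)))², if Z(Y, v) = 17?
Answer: 11700 + 848*√29 ≈ 16267.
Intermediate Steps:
(106 + √(447 + Z(-18, 23)))² = (106 + √(447 + 17))² = (106 + √464)² = (106 + 4*√29)²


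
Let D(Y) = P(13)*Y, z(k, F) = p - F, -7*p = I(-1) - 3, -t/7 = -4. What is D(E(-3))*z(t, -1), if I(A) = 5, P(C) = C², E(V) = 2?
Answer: 1690/7 ≈ 241.43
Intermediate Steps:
t = 28 (t = -7*(-4) = 28)
p = -2/7 (p = -(5 - 3)/7 = -⅐*2 = -2/7 ≈ -0.28571)
z(k, F) = -2/7 - F
D(Y) = 169*Y (D(Y) = 13²*Y = 169*Y)
D(E(-3))*z(t, -1) = (169*2)*(-2/7 - 1*(-1)) = 338*(-2/7 + 1) = 338*(5/7) = 1690/7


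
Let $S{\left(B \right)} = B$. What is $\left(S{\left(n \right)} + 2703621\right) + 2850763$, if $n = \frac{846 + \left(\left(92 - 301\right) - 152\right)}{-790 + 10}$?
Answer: $\frac{866483807}{156} \approx 5.5544 \cdot 10^{6}$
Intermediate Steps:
$n = - \frac{97}{156}$ ($n = \frac{846 - 361}{-780} = \left(846 - 361\right) \left(- \frac{1}{780}\right) = 485 \left(- \frac{1}{780}\right) = - \frac{97}{156} \approx -0.62179$)
$\left(S{\left(n \right)} + 2703621\right) + 2850763 = \left(- \frac{97}{156} + 2703621\right) + 2850763 = \frac{421764779}{156} + 2850763 = \frac{866483807}{156}$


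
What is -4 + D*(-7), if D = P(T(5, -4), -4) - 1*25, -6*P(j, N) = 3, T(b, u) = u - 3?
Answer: 349/2 ≈ 174.50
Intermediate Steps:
T(b, u) = -3 + u
P(j, N) = -½ (P(j, N) = -⅙*3 = -½)
D = -51/2 (D = -½ - 1*25 = -½ - 25 = -51/2 ≈ -25.500)
-4 + D*(-7) = -4 - 51/2*(-7) = -4 + 357/2 = 349/2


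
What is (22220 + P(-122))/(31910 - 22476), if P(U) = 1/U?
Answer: 2710839/1150948 ≈ 2.3553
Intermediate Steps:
(22220 + P(-122))/(31910 - 22476) = (22220 + 1/(-122))/(31910 - 22476) = (22220 - 1/122)/9434 = (2710839/122)*(1/9434) = 2710839/1150948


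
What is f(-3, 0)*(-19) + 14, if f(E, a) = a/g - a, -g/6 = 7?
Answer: 14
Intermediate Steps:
g = -42 (g = -6*7 = -42)
f(E, a) = -43*a/42 (f(E, a) = a/(-42) - a = a*(-1/42) - a = -a/42 - a = -43*a/42)
f(-3, 0)*(-19) + 14 = -43/42*0*(-19) + 14 = 0*(-19) + 14 = 0 + 14 = 14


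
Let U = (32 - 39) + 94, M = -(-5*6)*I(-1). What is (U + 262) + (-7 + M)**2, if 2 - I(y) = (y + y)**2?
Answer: 4838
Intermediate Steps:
I(y) = 2 - 4*y**2 (I(y) = 2 - (y + y)**2 = 2 - (2*y)**2 = 2 - 4*y**2)
M = -60 (M = -(-5*6)*(2 - 4*(-1)**2) = -(-30)*(2 - 4*1) = -(-30)*(2 - 4) = -(-30)*(-2) = -1*60 = -60)
U = 87 (U = -7 + 94 = 87)
(U + 262) + (-7 + M)**2 = (87 + 262) + (-7 - 60)**2 = 349 + (-67)**2 = 349 + 4489 = 4838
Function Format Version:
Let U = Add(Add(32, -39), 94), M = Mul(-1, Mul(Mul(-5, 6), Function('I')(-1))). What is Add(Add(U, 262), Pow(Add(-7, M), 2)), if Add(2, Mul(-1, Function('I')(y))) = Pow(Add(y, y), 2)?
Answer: 4838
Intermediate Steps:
Function('I')(y) = Add(2, Mul(-4, Pow(y, 2))) (Function('I')(y) = Add(2, Mul(-1, Pow(Add(y, y), 2))) = Add(2, Mul(-1, Pow(Mul(2, y), 2))) = Add(2, Mul(-1, Mul(4, Pow(y, 2)))) = Add(2, Mul(-4, Pow(y, 2))))
M = -60 (M = Mul(-1, Mul(Mul(-5, 6), Add(2, Mul(-4, Pow(-1, 2))))) = Mul(-1, Mul(-30, Add(2, Mul(-4, 1)))) = Mul(-1, Mul(-30, Add(2, -4))) = Mul(-1, Mul(-30, -2)) = Mul(-1, 60) = -60)
U = 87 (U = Add(-7, 94) = 87)
Add(Add(U, 262), Pow(Add(-7, M), 2)) = Add(Add(87, 262), Pow(Add(-7, -60), 2)) = Add(349, Pow(-67, 2)) = Add(349, 4489) = 4838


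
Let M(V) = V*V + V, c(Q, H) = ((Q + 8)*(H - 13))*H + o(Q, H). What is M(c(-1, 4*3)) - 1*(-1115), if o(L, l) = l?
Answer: 6227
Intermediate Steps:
c(Q, H) = H + H*(-13 + H)*(8 + Q) (c(Q, H) = ((Q + 8)*(H - 13))*H + H = ((8 + Q)*(-13 + H))*H + H = ((-13 + H)*(8 + Q))*H + H = H*(-13 + H)*(8 + Q) + H = H + H*(-13 + H)*(8 + Q))
M(V) = V + V² (M(V) = V² + V = V + V²)
M(c(-1, 4*3)) - 1*(-1115) = ((4*3)*(-103 - 13*(-1) + 8*(4*3) + (4*3)*(-1)))*(1 + (4*3)*(-103 - 13*(-1) + 8*(4*3) + (4*3)*(-1))) - 1*(-1115) = (12*(-103 + 13 + 8*12 + 12*(-1)))*(1 + 12*(-103 + 13 + 8*12 + 12*(-1))) + 1115 = (12*(-103 + 13 + 96 - 12))*(1 + 12*(-103 + 13 + 96 - 12)) + 1115 = (12*(-6))*(1 + 12*(-6)) + 1115 = -72*(1 - 72) + 1115 = -72*(-71) + 1115 = 5112 + 1115 = 6227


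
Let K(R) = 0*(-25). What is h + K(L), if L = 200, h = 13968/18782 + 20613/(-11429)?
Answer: -113756547/107329739 ≈ -1.0599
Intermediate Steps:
h = -113756547/107329739 (h = 13968*(1/18782) + 20613*(-1/11429) = 6984/9391 - 20613/11429 = -113756547/107329739 ≈ -1.0599)
K(R) = 0
h + K(L) = -113756547/107329739 + 0 = -113756547/107329739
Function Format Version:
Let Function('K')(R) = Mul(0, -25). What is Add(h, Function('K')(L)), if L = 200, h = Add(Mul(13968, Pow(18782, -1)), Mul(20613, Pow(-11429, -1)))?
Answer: Rational(-113756547, 107329739) ≈ -1.0599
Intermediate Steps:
h = Rational(-113756547, 107329739) (h = Add(Mul(13968, Rational(1, 18782)), Mul(20613, Rational(-1, 11429))) = Add(Rational(6984, 9391), Rational(-20613, 11429)) = Rational(-113756547, 107329739) ≈ -1.0599)
Function('K')(R) = 0
Add(h, Function('K')(L)) = Add(Rational(-113756547, 107329739), 0) = Rational(-113756547, 107329739)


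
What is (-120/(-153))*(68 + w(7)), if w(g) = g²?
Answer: 1560/17 ≈ 91.765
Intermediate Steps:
(-120/(-153))*(68 + w(7)) = (-120/(-153))*(68 + 7²) = (-120*(-1/153))*(68 + 49) = (40/51)*117 = 1560/17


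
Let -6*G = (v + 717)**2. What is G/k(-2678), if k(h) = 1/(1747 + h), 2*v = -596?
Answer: 163447291/6 ≈ 2.7241e+7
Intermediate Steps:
v = -298 (v = (1/2)*(-596) = -298)
G = -175561/6 (G = -(-298 + 717)**2/6 = -1/6*419**2 = -1/6*175561 = -175561/6 ≈ -29260.)
G/k(-2678) = -175561/(6*(1/(1747 - 2678))) = -175561/(6*(1/(-931))) = -175561/(6*(-1/931)) = -175561/6*(-931) = 163447291/6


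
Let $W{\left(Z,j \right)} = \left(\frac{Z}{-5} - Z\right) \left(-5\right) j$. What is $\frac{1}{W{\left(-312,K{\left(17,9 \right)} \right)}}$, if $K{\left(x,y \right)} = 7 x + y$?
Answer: $- \frac{1}{239616} \approx -4.1733 \cdot 10^{-6}$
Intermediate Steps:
$K{\left(x,y \right)} = y + 7 x$
$W{\left(Z,j \right)} = 6 Z j$ ($W{\left(Z,j \right)} = \left(Z \left(- \frac{1}{5}\right) - Z\right) \left(-5\right) j = \left(- \frac{Z}{5} - Z\right) \left(-5\right) j = - \frac{6 Z}{5} \left(-5\right) j = 6 Z j$)
$\frac{1}{W{\left(-312,K{\left(17,9 \right)} \right)}} = \frac{1}{6 \left(-312\right) \left(9 + 7 \cdot 17\right)} = \frac{1}{6 \left(-312\right) \left(9 + 119\right)} = \frac{1}{6 \left(-312\right) 128} = \frac{1}{-239616} = - \frac{1}{239616}$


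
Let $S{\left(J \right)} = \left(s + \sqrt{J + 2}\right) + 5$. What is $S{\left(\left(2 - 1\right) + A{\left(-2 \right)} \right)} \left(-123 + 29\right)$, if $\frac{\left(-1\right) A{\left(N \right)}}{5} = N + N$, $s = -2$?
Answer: $-282 - 94 \sqrt{23} \approx -732.81$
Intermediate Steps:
$A{\left(N \right)} = - 10 N$ ($A{\left(N \right)} = - 5 \left(N + N\right) = - 5 \cdot 2 N = - 10 N$)
$S{\left(J \right)} = 3 + \sqrt{2 + J}$ ($S{\left(J \right)} = \left(-2 + \sqrt{J + 2}\right) + 5 = \left(-2 + \sqrt{2 + J}\right) + 5 = 3 + \sqrt{2 + J}$)
$S{\left(\left(2 - 1\right) + A{\left(-2 \right)} \right)} \left(-123 + 29\right) = \left(3 + \sqrt{2 + \left(\left(2 - 1\right) - -20\right)}\right) \left(-123 + 29\right) = \left(3 + \sqrt{2 + \left(1 + 20\right)}\right) \left(-94\right) = \left(3 + \sqrt{2 + 21}\right) \left(-94\right) = \left(3 + \sqrt{23}\right) \left(-94\right) = -282 - 94 \sqrt{23}$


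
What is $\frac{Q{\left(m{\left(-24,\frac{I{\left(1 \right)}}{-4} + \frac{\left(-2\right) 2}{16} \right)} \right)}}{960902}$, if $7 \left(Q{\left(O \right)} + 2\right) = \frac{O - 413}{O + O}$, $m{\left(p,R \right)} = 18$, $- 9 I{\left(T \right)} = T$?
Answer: $- \frac{899}{242147304} \approx -3.7126 \cdot 10^{-6}$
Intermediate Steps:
$I{\left(T \right)} = - \frac{T}{9}$
$Q{\left(O \right)} = -2 + \frac{-413 + O}{14 O}$ ($Q{\left(O \right)} = -2 + \frac{\left(O - 413\right) \frac{1}{O + O}}{7} = -2 + \frac{\left(-413 + O\right) \frac{1}{2 O}}{7} = -2 + \frac{\frac{1}{2} \frac{1}{O} \left(-413 + O\right)}{7} = -2 + \frac{-413 + O}{14 O}$)
$\frac{Q{\left(m{\left(-24,\frac{I{\left(1 \right)}}{-4} + \frac{\left(-2\right) 2}{16} \right)} \right)}}{960902} = \frac{\frac{1}{14} \cdot \frac{1}{18} \left(-413 - 486\right)}{960902} = \frac{1}{14} \cdot \frac{1}{18} \left(-413 - 486\right) \frac{1}{960902} = \frac{1}{14} \cdot \frac{1}{18} \left(-899\right) \frac{1}{960902} = \left(- \frac{899}{252}\right) \frac{1}{960902} = - \frac{899}{242147304}$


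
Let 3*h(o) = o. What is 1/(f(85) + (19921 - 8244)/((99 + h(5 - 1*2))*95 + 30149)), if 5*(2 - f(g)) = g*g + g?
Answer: -39649/57875863 ≈ -0.00068507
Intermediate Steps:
h(o) = o/3
f(g) = 2 - g/5 - g**2/5 (f(g) = 2 - (g*g + g)/5 = 2 - (g**2 + g)/5 = 2 - (g + g**2)/5 = 2 + (-g/5 - g**2/5) = 2 - g/5 - g**2/5)
1/(f(85) + (19921 - 8244)/((99 + h(5 - 1*2))*95 + 30149)) = 1/((2 - 1/5*85 - 1/5*85**2) + (19921 - 8244)/((99 + (5 - 1*2)/3)*95 + 30149)) = 1/((2 - 17 - 1/5*7225) + 11677/((99 + (5 - 2)/3)*95 + 30149)) = 1/((2 - 17 - 1445) + 11677/((99 + (1/3)*3)*95 + 30149)) = 1/(-1460 + 11677/((99 + 1)*95 + 30149)) = 1/(-1460 + 11677/(100*95 + 30149)) = 1/(-1460 + 11677/(9500 + 30149)) = 1/(-1460 + 11677/39649) = 1/(-57875863/39649) = -39649/57875863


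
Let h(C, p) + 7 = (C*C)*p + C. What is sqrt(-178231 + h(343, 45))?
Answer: sqrt(5116310) ≈ 2261.9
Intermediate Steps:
h(C, p) = -7 + C + p*C**2 (h(C, p) = -7 + ((C*C)*p + C) = -7 + (C**2*p + C) = -7 + (p*C**2 + C) = -7 + (C + p*C**2) = -7 + C + p*C**2)
sqrt(-178231 + h(343, 45)) = sqrt(-178231 + (-7 + 343 + 45*343**2)) = sqrt(-178231 + (-7 + 343 + 45*117649)) = sqrt(-178231 + (-7 + 343 + 5294205)) = sqrt(-178231 + 5294541) = sqrt(5116310)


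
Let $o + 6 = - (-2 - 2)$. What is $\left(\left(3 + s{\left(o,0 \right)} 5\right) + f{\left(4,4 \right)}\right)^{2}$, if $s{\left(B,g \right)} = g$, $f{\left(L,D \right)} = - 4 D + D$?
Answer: $81$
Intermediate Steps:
$o = -2$ ($o = -6 - \left(-2 - 2\right) = -6 - -4 = -6 + 4 = -2$)
$f{\left(L,D \right)} = - 3 D$
$\left(\left(3 + s{\left(o,0 \right)} 5\right) + f{\left(4,4 \right)}\right)^{2} = \left(\left(3 + 0 \cdot 5\right) - 12\right)^{2} = \left(\left(3 + 0\right) - 12\right)^{2} = \left(3 - 12\right)^{2} = \left(-9\right)^{2} = 81$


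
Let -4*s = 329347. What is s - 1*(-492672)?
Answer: 1641341/4 ≈ 4.1034e+5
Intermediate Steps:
s = -329347/4 (s = -¼*329347 = -329347/4 ≈ -82337.)
s - 1*(-492672) = -329347/4 - 1*(-492672) = -329347/4 + 492672 = 1641341/4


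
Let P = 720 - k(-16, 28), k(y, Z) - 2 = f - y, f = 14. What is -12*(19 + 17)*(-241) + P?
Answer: 104800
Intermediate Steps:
k(y, Z) = 16 - y (k(y, Z) = 2 + (14 - y) = 16 - y)
P = 688 (P = 720 - (16 - 1*(-16)) = 720 - (16 + 16) = 720 - 1*32 = 720 - 32 = 688)
-12*(19 + 17)*(-241) + P = -12*(19 + 17)*(-241) + 688 = -12*36*(-241) + 688 = -432*(-241) + 688 = 104112 + 688 = 104800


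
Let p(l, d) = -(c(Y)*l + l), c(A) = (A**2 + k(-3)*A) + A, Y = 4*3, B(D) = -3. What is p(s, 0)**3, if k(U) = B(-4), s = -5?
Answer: 221445125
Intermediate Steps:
k(U) = -3
Y = 12
c(A) = A**2 - 2*A (c(A) = (A**2 - 3*A) + A = A**2 - 2*A)
p(l, d) = -121*l (p(l, d) = -((12*(-2 + 12))*l + l) = -((12*10)*l + l) = -(120*l + l) = -121*l)
p(s, 0)**3 = (-121*(-5))**3 = 605**3 = 221445125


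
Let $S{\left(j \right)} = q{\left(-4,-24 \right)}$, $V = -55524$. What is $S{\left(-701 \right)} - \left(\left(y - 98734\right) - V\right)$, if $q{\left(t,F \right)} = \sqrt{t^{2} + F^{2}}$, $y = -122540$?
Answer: $165750 + 4 \sqrt{37} \approx 1.6577 \cdot 10^{5}$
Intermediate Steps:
$q{\left(t,F \right)} = \sqrt{F^{2} + t^{2}}$
$S{\left(j \right)} = 4 \sqrt{37}$ ($S{\left(j \right)} = \sqrt{\left(-24\right)^{2} + \left(-4\right)^{2}} = \sqrt{576 + 16} = \sqrt{592} = 4 \sqrt{37}$)
$S{\left(-701 \right)} - \left(\left(y - 98734\right) - V\right) = 4 \sqrt{37} - \left(\left(-122540 - 98734\right) - -55524\right) = 4 \sqrt{37} - \left(-221274 + 55524\right) = 4 \sqrt{37} - -165750 = 4 \sqrt{37} + 165750 = 165750 + 4 \sqrt{37}$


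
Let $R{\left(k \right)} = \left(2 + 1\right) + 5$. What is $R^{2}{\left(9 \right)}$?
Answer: $64$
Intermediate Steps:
$R{\left(k \right)} = 8$ ($R{\left(k \right)} = 3 + 5 = 8$)
$R^{2}{\left(9 \right)} = 8^{2} = 64$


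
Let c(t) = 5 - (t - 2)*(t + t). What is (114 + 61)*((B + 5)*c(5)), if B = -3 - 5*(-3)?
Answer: -74375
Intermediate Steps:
B = 12 (B = -3 + 15 = 12)
c(t) = 5 - 2*t*(-2 + t) (c(t) = 5 - (-2 + t)*2*t = 5 - 2*t*(-2 + t))
(114 + 61)*((B + 5)*c(5)) = (114 + 61)*((12 + 5)*(5 - 2*5² + 4*5)) = 175*(17*(5 - 2*25 + 20)) = 175*(17*(5 - 50 + 20)) = 175*(17*(-25)) = 175*(-425) = -74375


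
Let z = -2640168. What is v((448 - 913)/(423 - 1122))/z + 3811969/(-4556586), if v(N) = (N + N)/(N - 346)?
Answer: -67483235559091253/80665180362070452 ≈ -0.83658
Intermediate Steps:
v(N) = 2*N/(-346 + N) (v(N) = (2*N)/(-346 + N) = 2*N/(-346 + N))
v((448 - 913)/(423 - 1122))/z + 3811969/(-4556586) = (2*((448 - 913)/(423 - 1122))/(-346 + (448 - 913)/(423 - 1122)))/(-2640168) + 3811969/(-4556586) = (2*(-465/(-699))/(-346 - 465/(-699)))*(-1/2640168) + 3811969*(-1/4556586) = (2*(-465*(-1/699))/(-346 - 465*(-1/699)))*(-1/2640168) - 3811969/4556586 = (2*(155/233)/(-346 + 155/233))*(-1/2640168) - 3811969/4556586 = (2*(155/233)/(-80463/233))*(-1/2640168) - 3811969/4556586 = (2*(155/233)*(-233/80463))*(-1/2640168) - 3811969/4556586 = -310/80463*(-1/2640168) - 3811969/4556586 = 155/106217918892 - 3811969/4556586 = -67483235559091253/80665180362070452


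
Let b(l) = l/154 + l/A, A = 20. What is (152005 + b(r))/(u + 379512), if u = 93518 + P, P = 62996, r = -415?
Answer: 46810319/165096008 ≈ 0.28353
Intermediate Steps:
b(l) = 87*l/1540 (b(l) = l/154 + l/20 = 87*l/1540)
u = 156514 (u = 93518 + 62996 = 156514)
(152005 + b(r))/(u + 379512) = (152005 + (87/1540)*(-415))/(156514 + 379512) = (152005 - 7221/308)/536026 = (46810319/308)*(1/536026) = 46810319/165096008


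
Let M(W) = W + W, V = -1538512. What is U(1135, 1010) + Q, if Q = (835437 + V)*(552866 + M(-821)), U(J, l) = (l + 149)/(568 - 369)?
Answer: -77122810945041/199 ≈ -3.8755e+11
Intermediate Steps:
M(W) = 2*W
U(J, l) = 149/199 + l/199 (U(J, l) = (149 + l)/199 = (149 + l)*(1/199) = 149/199 + l/199)
Q = -387551813800 (Q = (835437 - 1538512)*(552866 + 2*(-821)) = -703075*(552866 - 1642) = -703075*551224 = -387551813800)
U(1135, 1010) + Q = (149/199 + (1/199)*1010) - 387551813800 = (149/199 + 1010/199) - 387551813800 = 1159/199 - 387551813800 = -77122810945041/199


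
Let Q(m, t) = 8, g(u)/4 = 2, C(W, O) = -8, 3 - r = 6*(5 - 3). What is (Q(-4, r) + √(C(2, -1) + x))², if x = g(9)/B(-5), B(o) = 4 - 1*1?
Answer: 176/3 + 64*I*√3/3 ≈ 58.667 + 36.95*I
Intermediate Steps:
r = -9 (r = 3 - 6*(5 - 3) = 3 - 6*2 = 3 - 1*12 = 3 - 12 = -9)
g(u) = 8 (g(u) = 4*2 = 8)
B(o) = 3 (B(o) = 4 - 1 = 3)
x = 8/3 ≈ 2.6667
(Q(-4, r) + √(C(2, -1) + x))² = (8 + √(-8 + 8/3))² = (8 + √(-16/3))² = (8 + 4*I*√3/3)²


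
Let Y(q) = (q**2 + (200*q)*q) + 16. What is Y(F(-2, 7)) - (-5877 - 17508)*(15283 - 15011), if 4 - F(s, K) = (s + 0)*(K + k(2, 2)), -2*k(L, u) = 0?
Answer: 6425860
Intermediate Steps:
k(L, u) = 0 (k(L, u) = -1/2*0 = 0)
F(s, K) = 4 - K*s (F(s, K) = 4 - (s + 0)*(K + 0) = 4 - s*K = 4 - K*s)
Y(q) = 16 + 201*q**2 (Y(q) = (q**2 + 200*q**2) + 16 = 201*q**2 + 16 = 16 + 201*q**2)
Y(F(-2, 7)) - (-5877 - 17508)*(15283 - 15011) = (16 + 201*(4 - 1*7*(-2))**2) - (-5877 - 17508)*(15283 - 15011) = (16 + 201*(4 + 14)**2) - (-23385)*272 = (16 + 201*18**2) - 1*(-6360720) = (16 + 201*324) + 6360720 = (16 + 65124) + 6360720 = 65140 + 6360720 = 6425860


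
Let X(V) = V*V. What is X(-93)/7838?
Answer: 8649/7838 ≈ 1.1035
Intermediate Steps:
X(V) = V**2
X(-93)/7838 = (-93)**2/7838 = 8649*(1/7838) = 8649/7838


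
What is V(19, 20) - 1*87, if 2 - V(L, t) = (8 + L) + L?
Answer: -131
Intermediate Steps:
V(L, t) = -6 - 2*L (V(L, t) = 2 - ((8 + L) + L) = 2 - (8 + 2*L) = 2 + (-8 - 2*L) = -6 - 2*L)
V(19, 20) - 1*87 = (-6 - 2*19) - 1*87 = (-6 - 38) - 87 = -44 - 87 = -131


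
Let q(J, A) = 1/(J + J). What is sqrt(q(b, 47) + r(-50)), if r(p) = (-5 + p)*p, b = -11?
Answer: sqrt(1330978)/22 ≈ 52.440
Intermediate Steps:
q(J, A) = 1/(2*J)
r(p) = p*(-5 + p)
sqrt(q(b, 47) + r(-50)) = sqrt((1/2)/(-11) - 50*(-5 - 50)) = sqrt((1/2)*(-1/11) - 50*(-55)) = sqrt(-1/22 + 2750) = sqrt(60499/22) = sqrt(1330978)/22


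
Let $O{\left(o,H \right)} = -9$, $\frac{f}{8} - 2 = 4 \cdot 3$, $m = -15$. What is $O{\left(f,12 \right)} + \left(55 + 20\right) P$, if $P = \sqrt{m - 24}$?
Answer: $-9 + 75 i \sqrt{39} \approx -9.0 + 468.38 i$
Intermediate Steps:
$f = 112$ ($f = 16 + 8 \cdot 4 \cdot 3 = 16 + 8 \cdot 12 = 16 + 96 = 112$)
$P = i \sqrt{39}$ ($P = \sqrt{-15 - 24} = \sqrt{-39} = i \sqrt{39} \approx 6.245 i$)
$O{\left(f,12 \right)} + \left(55 + 20\right) P = -9 + \left(55 + 20\right) i \sqrt{39} = -9 + 75 i \sqrt{39}$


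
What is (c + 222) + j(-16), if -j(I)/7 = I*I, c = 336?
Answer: -1234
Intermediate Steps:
j(I) = -7*I² (j(I) = -7*I*I = -7*I²)
(c + 222) + j(-16) = (336 + 222) - 7*(-16)² = 558 - 7*256 = 558 - 1792 = -1234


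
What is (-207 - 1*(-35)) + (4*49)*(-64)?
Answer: -12716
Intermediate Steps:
(-207 - 1*(-35)) + (4*49)*(-64) = (-207 + 35) + 196*(-64) = -172 - 12544 = -12716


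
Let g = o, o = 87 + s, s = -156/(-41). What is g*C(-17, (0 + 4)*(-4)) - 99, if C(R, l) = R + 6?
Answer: -45012/41 ≈ -1097.9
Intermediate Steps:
s = 156/41 (s = -156*(-1/41) = 156/41 ≈ 3.8049)
o = 3723/41 (o = 87 + 156/41 = 3723/41 ≈ 90.805)
C(R, l) = 6 + R
g = 3723/41 ≈ 90.805
g*C(-17, (0 + 4)*(-4)) - 99 = 3723*(6 - 17)/41 - 99 = (3723/41)*(-11) - 99 = -40953/41 - 99 = -45012/41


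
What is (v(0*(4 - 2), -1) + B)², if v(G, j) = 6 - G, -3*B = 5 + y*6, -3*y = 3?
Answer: 361/9 ≈ 40.111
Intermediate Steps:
y = -1 (y = -⅓*3 = -1)
B = ⅓ (B = -(5 - 1*6)/3 = -(5 - 6)/3 = -⅓*(-1) = ⅓ ≈ 0.33333)
(v(0*(4 - 2), -1) + B)² = ((6 - 0*(4 - 2)) + ⅓)² = ((6 - 0*2) + ⅓)² = ((6 - 1*0) + ⅓)² = ((6 + 0) + ⅓)² = (6 + ⅓)² = (19/3)² = 361/9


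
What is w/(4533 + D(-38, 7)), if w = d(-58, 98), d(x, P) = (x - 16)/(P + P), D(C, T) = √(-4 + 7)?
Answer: -55907/671237476 + 37*√3/2013712428 ≈ -8.3258e-5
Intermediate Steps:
D(C, T) = √3
d(x, P) = (-16 + x)/(2*P) (d(x, P) = (-16 + x)/((2*P)) = (-16 + x)*(1/(2*P)) = (-16 + x)/(2*P))
w = -37/98 (w = (½)*(-16 - 58)/98 = (½)*(1/98)*(-74) = -37/98 ≈ -0.37755)
w/(4533 + D(-38, 7)) = -37/(98*(4533 + √3))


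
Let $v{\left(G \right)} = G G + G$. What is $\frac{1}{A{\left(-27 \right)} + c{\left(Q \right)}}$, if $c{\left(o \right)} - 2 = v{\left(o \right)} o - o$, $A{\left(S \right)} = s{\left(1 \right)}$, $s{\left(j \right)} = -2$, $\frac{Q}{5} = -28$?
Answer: $- \frac{1}{2724260} \approx -3.6707 \cdot 10^{-7}$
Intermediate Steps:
$Q = -140$ ($Q = 5 \left(-28\right) = -140$)
$A{\left(S \right)} = -2$
$v{\left(G \right)} = G + G^{2}$ ($v{\left(G \right)} = G^{2} + G = G + G^{2}$)
$c{\left(o \right)} = 2 - o + o^{2} \left(1 + o\right)$ ($c{\left(o \right)} = 2 + \left(o \left(1 + o\right) o - o\right) = 2 + \left(o^{2} \left(1 + o\right) - o\right) = 2 + \left(- o + o^{2} \left(1 + o\right)\right) = 2 - o + o^{2} \left(1 + o\right)$)
$\frac{1}{A{\left(-27 \right)} + c{\left(Q \right)}} = \frac{1}{-2 + \left(2 - -140 + \left(-140\right)^{2} \left(1 - 140\right)\right)} = \frac{1}{-2 + \left(2 + 140 + 19600 \left(-139\right)\right)} = \frac{1}{-2 + \left(2 + 140 - 2724400\right)} = \frac{1}{-2 - 2724258} = \frac{1}{-2724260} = - \frac{1}{2724260}$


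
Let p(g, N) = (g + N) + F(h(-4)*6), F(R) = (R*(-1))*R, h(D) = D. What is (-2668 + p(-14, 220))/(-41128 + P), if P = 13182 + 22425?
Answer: 3038/5521 ≈ 0.55026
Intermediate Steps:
F(R) = -R² (F(R) = (-R)*R = -R²)
p(g, N) = -576 + N + g (p(g, N) = (g + N) - (-4*6)² = (N + g) - 1*(-24)² = (N + g) - 1*576 = (N + g) - 576 = -576 + N + g)
P = 35607
(-2668 + p(-14, 220))/(-41128 + P) = (-2668 + (-576 + 220 - 14))/(-41128 + 35607) = (-2668 - 370)/(-5521) = -3038*(-1/5521) = 3038/5521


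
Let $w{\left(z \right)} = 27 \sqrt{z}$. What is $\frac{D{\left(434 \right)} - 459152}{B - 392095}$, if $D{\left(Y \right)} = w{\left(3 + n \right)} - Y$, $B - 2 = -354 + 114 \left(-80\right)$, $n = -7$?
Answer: $\frac{459586}{401567} - \frac{54 i}{401567} \approx 1.1445 - 0.00013447 i$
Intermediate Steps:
$B = -9472$ ($B = 2 + \left(-354 + 114 \left(-80\right)\right) = 2 - 9474 = -9472$)
$D{\left(Y \right)} = - Y + 54 i$ ($D{\left(Y \right)} = 27 \sqrt{3 - 7} - Y = 27 \sqrt{-4} - Y = 27 \cdot 2 i - Y = 54 i - Y = - Y + 54 i$)
$\frac{D{\left(434 \right)} - 459152}{B - 392095} = \frac{\left(\left(-1\right) 434 + 54 i\right) - 459152}{-9472 - 392095} = \frac{\left(-434 + 54 i\right) - 459152}{-401567} = \left(-459586 + 54 i\right) \left(- \frac{1}{401567}\right) = \frac{459586}{401567} - \frac{54 i}{401567}$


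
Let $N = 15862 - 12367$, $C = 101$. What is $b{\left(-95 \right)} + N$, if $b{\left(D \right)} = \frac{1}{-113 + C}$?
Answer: $\frac{41939}{12} \approx 3494.9$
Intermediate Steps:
$b{\left(D \right)} = - \frac{1}{12}$ ($b{\left(D \right)} = \frac{1}{-113 + 101} = \frac{1}{-12} = - \frac{1}{12}$)
$N = 3495$
$b{\left(-95 \right)} + N = - \frac{1}{12} + 3495 = \frac{41939}{12}$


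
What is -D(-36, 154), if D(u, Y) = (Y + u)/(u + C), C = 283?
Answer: -118/247 ≈ -0.47773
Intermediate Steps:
D(u, Y) = (Y + u)/(283 + u) (D(u, Y) = (Y + u)/(u + 283) = (Y + u)/(283 + u))
-D(-36, 154) = -(154 - 36)/(283 - 36) = -118/247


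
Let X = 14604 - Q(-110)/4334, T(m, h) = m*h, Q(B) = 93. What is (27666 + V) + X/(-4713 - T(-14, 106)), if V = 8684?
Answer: 508636272457/13994486 ≈ 36346.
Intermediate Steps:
T(m, h) = h*m
X = 63293643/4334 (X = 14604 - 93/4334 = 63293643/4334 ≈ 14604.)
(27666 + V) + X/(-4713 - T(-14, 106)) = (27666 + 8684) + 63293643/(4334*(-4713 - 106*(-14))) = 36350 + 63293643/(4334*(-4713 - 1*(-1484))) = 36350 + 63293643/(4334*(-4713 + 1484)) = 36350 + (63293643/4334)/(-3229) = 36350 + (63293643/4334)*(-1/3229) = 36350 - 63293643/13994486 = 508636272457/13994486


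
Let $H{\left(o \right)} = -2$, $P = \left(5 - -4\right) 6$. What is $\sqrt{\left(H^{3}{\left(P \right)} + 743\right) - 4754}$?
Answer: $i \sqrt{4019} \approx 63.396 i$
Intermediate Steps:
$P = 54$ ($P = \left(5 + 4\right) 6 = 9 \cdot 6 = 54$)
$\sqrt{\left(H^{3}{\left(P \right)} + 743\right) - 4754} = \sqrt{\left(\left(-2\right)^{3} + 743\right) - 4754} = \sqrt{\left(-8 + 743\right) - 4754} = \sqrt{735 - 4754} = \sqrt{-4019} = i \sqrt{4019}$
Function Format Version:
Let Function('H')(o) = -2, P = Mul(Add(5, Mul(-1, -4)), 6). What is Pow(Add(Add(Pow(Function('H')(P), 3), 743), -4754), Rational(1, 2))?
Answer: Mul(I, Pow(4019, Rational(1, 2))) ≈ Mul(63.396, I)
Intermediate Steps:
P = 54 (P = Mul(Add(5, 4), 6) = Mul(9, 6) = 54)
Pow(Add(Add(Pow(Function('H')(P), 3), 743), -4754), Rational(1, 2)) = Pow(Add(Add(Pow(-2, 3), 743), -4754), Rational(1, 2)) = Pow(Add(Add(-8, 743), -4754), Rational(1, 2)) = Pow(Add(735, -4754), Rational(1, 2)) = Pow(-4019, Rational(1, 2)) = Mul(I, Pow(4019, Rational(1, 2)))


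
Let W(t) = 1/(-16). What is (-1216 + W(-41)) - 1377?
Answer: -41489/16 ≈ -2593.1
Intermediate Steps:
W(t) = -1/16
(-1216 + W(-41)) - 1377 = (-1216 - 1/16) - 1377 = -19457/16 - 1377 = -41489/16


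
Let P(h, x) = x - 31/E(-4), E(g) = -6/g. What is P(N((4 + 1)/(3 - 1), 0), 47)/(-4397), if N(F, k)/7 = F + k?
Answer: -79/13191 ≈ -0.0059889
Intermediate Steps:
N(F, k) = 7*F + 7*k (N(F, k) = 7*(F + k) = 7*F + 7*k)
P(h, x) = -62/3 + x (P(h, x) = x - 31/((-6/(-4))) = x - 31/((-6*(-¼))) = x - 31/3/2 = x - 31*⅔ = x - 62/3 = -62/3 + x)
P(N((4 + 1)/(3 - 1), 0), 47)/(-4397) = (-62/3 + 47)/(-4397) = (79/3)*(-1/4397) = -79/13191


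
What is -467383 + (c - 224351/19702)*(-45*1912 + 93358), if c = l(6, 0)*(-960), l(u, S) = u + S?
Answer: -420661289922/9851 ≈ -4.2702e+7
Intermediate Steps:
l(u, S) = S + u
c = -5760 (c = (0 + 6)*(-960) = 6*(-960) = -5760)
-467383 + (c - 224351/19702)*(-45*1912 + 93358) = -467383 + (-5760 - 224351/19702)*(-45*1912 + 93358) = -467383 + (-5760 - 224351*1/19702)*(-86040 + 93358) = -467383 + (-5760 - 224351/19702)*7318 = -467383 - 113707871/19702*7318 = -467383 - 416057099989/9851 = -420661289922/9851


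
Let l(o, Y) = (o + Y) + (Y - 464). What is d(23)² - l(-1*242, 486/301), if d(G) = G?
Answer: 370763/301 ≈ 1231.8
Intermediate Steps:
l(o, Y) = -464 + o + 2*Y (l(o, Y) = (Y + o) + (-464 + Y) = -464 + o + 2*Y)
d(23)² - l(-1*242, 486/301) = 23² - (-464 - 1*242 + 2*(486/301)) = 529 - (-464 - 242 + 2*(486*(1/301))) = 529 - (-464 - 242 + 2*(486/301)) = 529 - (-464 - 242 + 972/301) = 529 - 1*(-211534/301) = 529 + 211534/301 = 370763/301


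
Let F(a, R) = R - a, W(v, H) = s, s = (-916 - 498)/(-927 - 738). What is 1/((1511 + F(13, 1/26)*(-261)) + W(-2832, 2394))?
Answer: 43290/211896359 ≈ 0.00020430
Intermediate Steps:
s = 1414/1665 (s = -1414/(-1665) = -1414*(-1/1665) = 1414/1665 ≈ 0.84925)
W(v, H) = 1414/1665
1/((1511 + F(13, 1/26)*(-261)) + W(-2832, 2394)) = 1/((1511 + (1/26 - 1*13)*(-261)) + 1414/1665) = 1/((1511 + (1/26 - 13)*(-261)) + 1414/1665) = 1/((1511 - 337/26*(-261)) + 1414/1665) = 1/((1511 + 87957/26) + 1414/1665) = 1/(127243/26 + 1414/1665) = 1/(211896359/43290) = 43290/211896359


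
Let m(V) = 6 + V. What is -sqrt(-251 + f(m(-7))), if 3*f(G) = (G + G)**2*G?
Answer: -I*sqrt(2271)/3 ≈ -15.885*I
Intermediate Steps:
f(G) = 4*G**3/3 (f(G) = ((G + G)**2*G)/3 = ((2*G)**2*G)/3 = ((4*G**2)*G)/3 = (4*G**3)/3 = 4*G**3/3)
-sqrt(-251 + f(m(-7))) = -sqrt(-251 + 4*(6 - 7)**3/3) = -sqrt(-251 + (4/3)*(-1)**3) = -sqrt(-251 + (4/3)*(-1)) = -sqrt(-251 - 4/3) = -sqrt(-757/3) = -I*sqrt(2271)/3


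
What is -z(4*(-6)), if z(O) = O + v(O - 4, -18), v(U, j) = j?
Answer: 42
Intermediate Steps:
z(O) = -18 + O (z(O) = O - 18 = -18 + O)
-z(4*(-6)) = -(-18 + 4*(-6)) = -(-18 - 24) = -1*(-42) = 42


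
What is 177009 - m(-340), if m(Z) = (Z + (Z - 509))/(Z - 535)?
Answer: 154881686/875 ≈ 1.7701e+5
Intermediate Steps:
m(Z) = (-509 + 2*Z)/(-535 + Z) (m(Z) = (Z + (-509 + Z))/(-535 + Z) = (-509 + 2*Z)/(-535 + Z))
177009 - m(-340) = 177009 - (-509 + 2*(-340))/(-535 - 340) = 177009 - (-509 - 680)/(-875) = 177009 - (-1)*(-1189)/875 = 177009 - 1*1189/875 = 177009 - 1189/875 = 154881686/875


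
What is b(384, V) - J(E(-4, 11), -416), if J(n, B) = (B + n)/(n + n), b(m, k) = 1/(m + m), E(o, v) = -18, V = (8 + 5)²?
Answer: -27773/2304 ≈ -12.054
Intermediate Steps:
V = 169 (V = 13² = 169)
b(m, k) = 1/(2*m)
J(n, B) = (B + n)/(2*n) (J(n, B) = (B + n)/((2*n)) = (B + n)*(1/(2*n)) = (B + n)/(2*n))
b(384, V) - J(E(-4, 11), -416) = (½)/384 - (-416 - 18)/(2*(-18)) = (½)*(1/384) - (-1)*(-434)/(2*18) = 1/768 - 1*217/18 = 1/768 - 217/18 = -27773/2304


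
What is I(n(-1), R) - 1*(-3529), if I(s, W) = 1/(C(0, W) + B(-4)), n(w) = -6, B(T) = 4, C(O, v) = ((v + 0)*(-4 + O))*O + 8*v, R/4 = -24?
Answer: 2696155/764 ≈ 3529.0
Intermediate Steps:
R = -96 (R = 4*(-24) = -96)
C(O, v) = 8*v + O*v*(-4 + O) (C(O, v) = (v*(-4 + O))*O + 8*v = O*v*(-4 + O) + 8*v = 8*v + O*v*(-4 + O))
I(s, W) = 1/(4 + 8*W) (I(s, W) = 1/(W*(8 + 0² - 4*0) + 4) = 1/(W*(8 + 0 + 0) + 4) = 1/(W*8 + 4) = 1/(8*W + 4) = 1/(4 + 8*W))
I(n(-1), R) - 1*(-3529) = 1/(4*(1 + 2*(-96))) - 1*(-3529) = 1/(4*(1 - 192)) + 3529 = (¼)/(-191) + 3529 = (¼)*(-1/191) + 3529 = -1/764 + 3529 = 2696155/764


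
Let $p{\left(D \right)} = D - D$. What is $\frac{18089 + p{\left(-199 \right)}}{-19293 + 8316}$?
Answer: $- \frac{18089}{10977} \approx -1.6479$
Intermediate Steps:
$p{\left(D \right)} = 0$
$\frac{18089 + p{\left(-199 \right)}}{-19293 + 8316} = \frac{18089 + 0}{-19293 + 8316} = \frac{18089}{-10977} = 18089 \left(- \frac{1}{10977}\right) = - \frac{18089}{10977}$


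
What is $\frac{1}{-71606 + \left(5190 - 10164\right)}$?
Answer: $- \frac{1}{76580} \approx -1.3058 \cdot 10^{-5}$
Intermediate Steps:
$\frac{1}{-71606 + \left(5190 - 10164\right)} = \frac{1}{-71606 - 4974} = \frac{1}{-76580} = - \frac{1}{76580}$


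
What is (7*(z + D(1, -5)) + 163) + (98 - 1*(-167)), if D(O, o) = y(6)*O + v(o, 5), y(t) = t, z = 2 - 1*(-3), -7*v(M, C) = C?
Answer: 500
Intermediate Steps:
v(M, C) = -C/7
z = 5 (z = 2 + 3 = 5)
D(O, o) = -5/7 + 6*O (D(O, o) = 6*O - 1/7*5 = 6*O - 5/7 = -5/7 + 6*O)
(7*(z + D(1, -5)) + 163) + (98 - 1*(-167)) = (7*(5 + (-5/7 + 6*1)) + 163) + (98 - 1*(-167)) = (7*(5 + (-5/7 + 6)) + 163) + (98 + 167) = (7*(5 + 37/7) + 163) + 265 = (7*(72/7) + 163) + 265 = (72 + 163) + 265 = 235 + 265 = 500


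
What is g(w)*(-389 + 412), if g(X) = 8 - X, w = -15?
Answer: 529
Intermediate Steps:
g(w)*(-389 + 412) = (8 - 1*(-15))*(-389 + 412) = (8 + 15)*23 = 23*23 = 529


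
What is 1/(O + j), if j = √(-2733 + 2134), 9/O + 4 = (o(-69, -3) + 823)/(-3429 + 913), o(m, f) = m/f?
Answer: -61761510/17952645659 - 29757025*I*√599/17952645659 ≈ -0.0034402 - 0.040567*I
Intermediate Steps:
O = -11322/5455 (O = 9/(-4 + (-69/(-3) + 823)/(-3429 + 913)) = 9/(-4 + (-69*(-⅓) + 823)/(-2516)) = 9/(-4 + (23 + 823)*(-1/2516)) = 9/(-4 + 846*(-1/2516)) = 9/(-4 - 423/1258) = 9/(-5455/1258) = 9*(-1258/5455) = -11322/5455 ≈ -2.0755)
j = I*√599 (j = √(-599) = I*√599 ≈ 24.474*I)
1/(O + j) = 1/(-11322/5455 + I*√599)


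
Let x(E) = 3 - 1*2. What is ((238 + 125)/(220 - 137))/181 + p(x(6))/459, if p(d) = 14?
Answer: 376939/6895557 ≈ 0.054664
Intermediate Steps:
x(E) = 1 (x(E) = 3 - 2 = 1)
((238 + 125)/(220 - 137))/181 + p(x(6))/459 = ((238 + 125)/(220 - 137))/181 + 14/459 = (363/83)*(1/181) + 14*(1/459) = (363*(1/83))*(1/181) + 14/459 = (363/83)*(1/181) + 14/459 = 363/15023 + 14/459 = 376939/6895557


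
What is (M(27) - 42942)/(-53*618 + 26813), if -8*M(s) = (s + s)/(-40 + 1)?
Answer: 2232975/308932 ≈ 7.2281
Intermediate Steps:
M(s) = s/156 (M(s) = -(s + s)/(8*(-40 + 1)) = -2*s/(8*(-39)) = -2*s*(-1)/(8*39) = -(-1)*s/156 = s/156)
(M(27) - 42942)/(-53*618 + 26813) = ((1/156)*27 - 42942)/(-53*618 + 26813) = (9/52 - 42942)/(-32754 + 26813) = -2232975/52/(-5941) = -2232975/52*(-1/5941) = 2232975/308932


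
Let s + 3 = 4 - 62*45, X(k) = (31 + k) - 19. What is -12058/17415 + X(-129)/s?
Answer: -31592207/48570435 ≈ -0.65044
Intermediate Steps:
X(k) = 12 + k
s = -2789 (s = -3 + (4 - 62*45) = -3 + (4 - 2790) = -3 - 2786 = -2789)
-12058/17415 + X(-129)/s = -12058/17415 + (12 - 129)/(-2789) = -12058*1/17415 - 117*(-1/2789) = -12058/17415 + 117/2789 = -31592207/48570435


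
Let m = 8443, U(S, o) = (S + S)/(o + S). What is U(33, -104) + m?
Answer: 599387/71 ≈ 8442.1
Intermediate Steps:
U(S, o) = 2*S/(S + o) (U(S, o) = (2*S)/(S + o) = 2*S/(S + o))
U(33, -104) + m = 2*33/(33 - 104) + 8443 = 2*33/(-71) + 8443 = 2*33*(-1/71) + 8443 = -66/71 + 8443 = 599387/71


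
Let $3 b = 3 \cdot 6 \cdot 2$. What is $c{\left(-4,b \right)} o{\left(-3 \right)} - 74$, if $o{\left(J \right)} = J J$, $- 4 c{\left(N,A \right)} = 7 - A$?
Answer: $- \frac{251}{4} \approx -62.75$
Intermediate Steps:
$b = 12$ ($b = \frac{3 \cdot 6 \cdot 2}{3} = \frac{18 \cdot 2}{3} = \frac{1}{3} \cdot 36 = 12$)
$c{\left(N,A \right)} = - \frac{7}{4} + \frac{A}{4}$ ($c{\left(N,A \right)} = - \frac{7 - A}{4} = - \frac{7}{4} + \frac{A}{4}$)
$o{\left(J \right)} = J^{2}$
$c{\left(-4,b \right)} o{\left(-3 \right)} - 74 = \left(- \frac{7}{4} + \frac{1}{4} \cdot 12\right) \left(-3\right)^{2} - 74 = \left(- \frac{7}{4} + 3\right) 9 - 74 = \frac{5}{4} \cdot 9 - 74 = \frac{45}{4} - 74 = - \frac{251}{4}$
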